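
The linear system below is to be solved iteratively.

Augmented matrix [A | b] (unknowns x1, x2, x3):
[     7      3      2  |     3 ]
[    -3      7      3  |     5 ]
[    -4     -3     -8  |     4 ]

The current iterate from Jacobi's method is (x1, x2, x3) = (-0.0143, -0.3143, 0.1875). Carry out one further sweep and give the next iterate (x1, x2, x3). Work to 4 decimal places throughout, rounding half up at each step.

One sweep:
  x1 = (3 - (3)·-0.3143 - (2)·0.1875) / (7) = 0.5097
  x2 = (5 - (-3)·-0.0143 - (3)·0.1875) / (7) = 0.6278
  x3 = (4 - (-4)·-0.0143 - (-3)·-0.3143) / (-8) = -0.3750

(0.5097, 0.6278, -0.3750)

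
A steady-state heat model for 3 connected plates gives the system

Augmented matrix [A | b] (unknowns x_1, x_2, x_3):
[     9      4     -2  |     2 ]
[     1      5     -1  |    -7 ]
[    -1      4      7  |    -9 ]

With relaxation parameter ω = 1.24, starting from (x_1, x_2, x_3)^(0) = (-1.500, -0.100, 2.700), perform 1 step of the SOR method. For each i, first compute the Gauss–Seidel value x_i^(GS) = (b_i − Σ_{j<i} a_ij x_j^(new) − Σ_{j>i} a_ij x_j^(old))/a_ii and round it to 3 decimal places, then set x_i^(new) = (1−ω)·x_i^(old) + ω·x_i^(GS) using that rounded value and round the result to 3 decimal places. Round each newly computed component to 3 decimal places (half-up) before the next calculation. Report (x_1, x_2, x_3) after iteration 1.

(1.435, -1.398, -0.998)

Iteration 1:
  x_1: GS value = (2 - (4)·-0.100 - (-2)·2.700) / (9) = 0.867;  x_1 ← (1−ω)·-1.500 + ω·0.867 = 1.435
  x_2: GS value = (-7 - (1)·1.435 - (-1)·2.700) / (5) = -1.147;  x_2 ← (1−ω)·-0.100 + ω·-1.147 = -1.398
  x_3: GS value = (-9 - (-1)·1.435 - (4)·-1.398) / (7) = -0.282;  x_3 ← (1−ω)·2.700 + ω·-0.282 = -0.998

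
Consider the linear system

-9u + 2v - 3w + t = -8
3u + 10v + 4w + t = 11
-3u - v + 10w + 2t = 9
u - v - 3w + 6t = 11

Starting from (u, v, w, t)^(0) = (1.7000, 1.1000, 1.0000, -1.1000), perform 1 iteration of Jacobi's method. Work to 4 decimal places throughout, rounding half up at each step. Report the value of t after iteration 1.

2.2333

Iteration 1:
  u = (-8 - (2)·1.1000 - (-3)·1.0000 - (1)·-1.1000) / (-9) = 0.6778
  v = (11 - (3)·1.7000 - (4)·1.0000 - (1)·-1.1000) / (10) = 0.3000
  w = (9 - (-3)·1.7000 - (-1)·1.1000 - (2)·-1.1000) / (10) = 1.7400
  t = (11 - (1)·1.7000 - (-1)·1.1000 - (-3)·1.0000) / (6) = 2.2333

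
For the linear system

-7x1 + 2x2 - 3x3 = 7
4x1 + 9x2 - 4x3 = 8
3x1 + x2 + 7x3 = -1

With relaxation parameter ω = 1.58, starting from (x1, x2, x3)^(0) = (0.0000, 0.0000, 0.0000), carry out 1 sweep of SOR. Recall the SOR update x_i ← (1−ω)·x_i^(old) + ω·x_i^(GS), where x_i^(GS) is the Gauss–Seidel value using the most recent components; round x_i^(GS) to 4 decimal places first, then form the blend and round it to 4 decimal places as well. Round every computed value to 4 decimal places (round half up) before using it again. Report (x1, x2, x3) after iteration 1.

(-1.5800, 2.5139, 0.2768)

Iteration 1:
  x1: GS value = (7 - (2)·0.0000 - (-3)·0.0000) / (-7) = -1.0000;  x1 ← (1−ω)·0.0000 + ω·-1.0000 = -1.5800
  x2: GS value = (8 - (4)·-1.5800 - (-4)·0.0000) / (9) = 1.5911;  x2 ← (1−ω)·0.0000 + ω·1.5911 = 2.5139
  x3: GS value = (-1 - (3)·-1.5800 - (1)·2.5139) / (7) = 0.1752;  x3 ← (1−ω)·0.0000 + ω·0.1752 = 0.2768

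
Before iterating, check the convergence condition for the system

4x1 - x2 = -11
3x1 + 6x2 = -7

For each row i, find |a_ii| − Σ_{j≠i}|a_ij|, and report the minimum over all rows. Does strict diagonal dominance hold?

3

row 1: |4| − (1) = 3
row 2: |6| − (3) = 3
minimum over rows = 3 → strictly diagonally dominant (convergence guaranteed)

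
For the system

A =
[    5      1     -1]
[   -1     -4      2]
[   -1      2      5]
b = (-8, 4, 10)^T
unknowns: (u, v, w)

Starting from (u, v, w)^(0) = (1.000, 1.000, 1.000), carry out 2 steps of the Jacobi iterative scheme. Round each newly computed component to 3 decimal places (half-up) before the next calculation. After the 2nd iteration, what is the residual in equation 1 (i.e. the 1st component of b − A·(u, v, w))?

-0.870

Iteration 1:
  u = (-8 - (1)·1.000 - (-1)·1.000) / (5) = -1.600
  v = (4 - (-1)·1.000 - (2)·1.000) / (-4) = -0.750
  w = (10 - (-1)·1.000 - (2)·1.000) / (5) = 1.800
Iteration 2:
  u = (-8 - (1)·-0.750 - (-1)·1.800) / (5) = -1.090
  v = (4 - (-1)·-1.600 - (2)·1.800) / (-4) = 0.300
  w = (10 - (-1)·-1.600 - (2)·-0.750) / (5) = 1.980
Residual b − A·x = (-0.870, 0.150, -1.590)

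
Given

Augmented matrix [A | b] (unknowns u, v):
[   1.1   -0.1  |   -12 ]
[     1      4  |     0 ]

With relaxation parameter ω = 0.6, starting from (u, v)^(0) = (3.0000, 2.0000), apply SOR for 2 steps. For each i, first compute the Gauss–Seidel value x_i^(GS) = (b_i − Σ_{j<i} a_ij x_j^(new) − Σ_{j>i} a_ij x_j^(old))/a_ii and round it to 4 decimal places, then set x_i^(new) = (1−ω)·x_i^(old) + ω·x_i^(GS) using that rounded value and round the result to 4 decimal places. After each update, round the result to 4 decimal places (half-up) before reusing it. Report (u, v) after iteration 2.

(-8.5536, 1.9172)

Iteration 1:
  u: GS value = (-12 - (-0.1)·2.0000) / (1.1) = -10.7273;  u ← (1−ω)·3.0000 + ω·-10.7273 = -5.2364
  v: GS value = (0 - (1)·-5.2364) / (4) = 1.3091;  v ← (1−ω)·2.0000 + ω·1.3091 = 1.5855
Iteration 2:
  u: GS value = (-12 - (-0.1)·1.5855) / (1.1) = -10.7650;  u ← (1−ω)·-5.2364 + ω·-10.7650 = -8.5536
  v: GS value = (0 - (1)·-8.5536) / (4) = 2.1384;  v ← (1−ω)·1.5855 + ω·2.1384 = 1.9172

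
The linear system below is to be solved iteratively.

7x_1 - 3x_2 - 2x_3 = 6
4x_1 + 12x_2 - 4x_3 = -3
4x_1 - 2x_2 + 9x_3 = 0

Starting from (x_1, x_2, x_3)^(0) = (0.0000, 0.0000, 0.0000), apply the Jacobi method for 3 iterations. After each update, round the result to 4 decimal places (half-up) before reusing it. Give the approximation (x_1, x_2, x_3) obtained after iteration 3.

(0.5028, -0.6455, -0.4524)

Iteration 1:
  x_1 = (6 - (-3)·0.0000 - (-2)·0.0000) / (7) = 0.8571
  x_2 = (-3 - (4)·0.0000 - (-4)·0.0000) / (12) = -0.2500
  x_3 = (0 - (4)·0.0000 - (-2)·0.0000) / (9) = 0.0000
Iteration 2:
  x_1 = (6 - (-3)·-0.2500 - (-2)·0.0000) / (7) = 0.7500
  x_2 = (-3 - (4)·0.8571 - (-4)·0.0000) / (12) = -0.5357
  x_3 = (0 - (4)·0.8571 - (-2)·-0.2500) / (9) = -0.4365
Iteration 3:
  x_1 = (6 - (-3)·-0.5357 - (-2)·-0.4365) / (7) = 0.5028
  x_2 = (-3 - (4)·0.7500 - (-4)·-0.4365) / (12) = -0.6455
  x_3 = (0 - (4)·0.7500 - (-2)·-0.5357) / (9) = -0.4524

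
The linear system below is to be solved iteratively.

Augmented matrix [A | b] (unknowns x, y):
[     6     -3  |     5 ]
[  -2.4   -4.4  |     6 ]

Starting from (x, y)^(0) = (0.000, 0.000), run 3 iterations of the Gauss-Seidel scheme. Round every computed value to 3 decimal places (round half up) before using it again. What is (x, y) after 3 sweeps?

Iteration 1:
  x = (5 - (-3)·0.000) / (6) = 0.833
  y = (6 - (-2.4)·0.833) / (-4.4) = -1.818
Iteration 2:
  x = (5 - (-3)·-1.818) / (6) = -0.076
  y = (6 - (-2.4)·-0.076) / (-4.4) = -1.322
Iteration 3:
  x = (5 - (-3)·-1.322) / (6) = 0.172
  y = (6 - (-2.4)·0.172) / (-4.4) = -1.457

(0.172, -1.457)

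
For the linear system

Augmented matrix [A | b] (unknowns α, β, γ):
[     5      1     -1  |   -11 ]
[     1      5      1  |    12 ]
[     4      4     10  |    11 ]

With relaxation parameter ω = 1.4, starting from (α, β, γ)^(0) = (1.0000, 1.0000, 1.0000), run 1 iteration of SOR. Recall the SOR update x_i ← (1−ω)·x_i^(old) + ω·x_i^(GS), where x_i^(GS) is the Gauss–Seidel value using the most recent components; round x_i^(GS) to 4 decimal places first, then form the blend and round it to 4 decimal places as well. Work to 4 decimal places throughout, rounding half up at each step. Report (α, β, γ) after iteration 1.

Iteration 1:
  α: GS value = (-11 - (1)·1.0000 - (-1)·1.0000) / (5) = -2.2000;  α ← (1−ω)·1.0000 + ω·-2.2000 = -3.4800
  β: GS value = (12 - (1)·-3.4800 - (1)·1.0000) / (5) = 2.8960;  β ← (1−ω)·1.0000 + ω·2.8960 = 3.6544
  γ: GS value = (11 - (4)·-3.4800 - (4)·3.6544) / (10) = 1.0302;  γ ← (1−ω)·1.0000 + ω·1.0302 = 1.0423

(-3.4800, 3.6544, 1.0423)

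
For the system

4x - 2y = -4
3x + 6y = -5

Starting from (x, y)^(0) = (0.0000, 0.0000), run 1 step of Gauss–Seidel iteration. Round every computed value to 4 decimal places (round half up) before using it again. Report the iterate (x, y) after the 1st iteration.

Iteration 1:
  x = (-4 - (-2)·0.0000) / (4) = -1.0000
  y = (-5 - (3)·-1.0000) / (6) = -0.3333

(-1.0000, -0.3333)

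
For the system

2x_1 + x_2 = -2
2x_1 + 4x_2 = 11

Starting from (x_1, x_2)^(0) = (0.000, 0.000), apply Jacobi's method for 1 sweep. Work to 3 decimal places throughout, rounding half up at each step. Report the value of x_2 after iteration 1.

2.750

Iteration 1:
  x_1 = (-2 - (1)·0.000) / (2) = -1.000
  x_2 = (11 - (2)·0.000) / (4) = 2.750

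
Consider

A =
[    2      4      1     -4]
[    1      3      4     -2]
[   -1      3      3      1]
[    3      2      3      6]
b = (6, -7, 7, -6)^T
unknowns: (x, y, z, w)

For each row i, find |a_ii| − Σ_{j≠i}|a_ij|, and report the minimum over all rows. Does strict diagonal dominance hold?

row 1: |2| − (4+1+4) = -7
row 2: |3| − (1+4+2) = -4
row 3: |3| − (1+3+1) = -2
row 4: |6| − (3+2+3) = -2
minimum over rows = -7 → not strictly diagonally dominant

-7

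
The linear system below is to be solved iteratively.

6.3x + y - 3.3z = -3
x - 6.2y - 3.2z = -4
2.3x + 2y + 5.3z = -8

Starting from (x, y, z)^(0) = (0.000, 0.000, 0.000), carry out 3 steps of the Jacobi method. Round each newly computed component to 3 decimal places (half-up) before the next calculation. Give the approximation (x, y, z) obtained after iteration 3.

(-1.500, 1.222, -1.424)

Iteration 1:
  x = (-3 - (1)·0.000 - (-3.3)·0.000) / (6.3) = -0.476
  y = (-4 - (1)·0.000 - (-3.2)·0.000) / (-6.2) = 0.645
  z = (-8 - (2.3)·0.000 - (2)·0.000) / (5.3) = -1.509
Iteration 2:
  x = (-3 - (1)·0.645 - (-3.3)·-1.509) / (6.3) = -1.369
  y = (-4 - (1)·-0.476 - (-3.2)·-1.509) / (-6.2) = 1.347
  z = (-8 - (2.3)·-0.476 - (2)·0.645) / (5.3) = -1.546
Iteration 3:
  x = (-3 - (1)·1.347 - (-3.3)·-1.546) / (6.3) = -1.500
  y = (-4 - (1)·-1.369 - (-3.2)·-1.546) / (-6.2) = 1.222
  z = (-8 - (2.3)·-1.369 - (2)·1.347) / (5.3) = -1.424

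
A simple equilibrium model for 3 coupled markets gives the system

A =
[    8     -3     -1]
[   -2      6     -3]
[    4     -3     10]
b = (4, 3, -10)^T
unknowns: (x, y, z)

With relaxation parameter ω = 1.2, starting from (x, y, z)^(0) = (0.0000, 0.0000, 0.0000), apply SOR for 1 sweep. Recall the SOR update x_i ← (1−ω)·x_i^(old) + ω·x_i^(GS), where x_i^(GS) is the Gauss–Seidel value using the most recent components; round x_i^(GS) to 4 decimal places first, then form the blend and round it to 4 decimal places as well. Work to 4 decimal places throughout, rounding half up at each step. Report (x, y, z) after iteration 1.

Iteration 1:
  x: GS value = (4 - (-3)·0.0000 - (-1)·0.0000) / (8) = 0.5000;  x ← (1−ω)·0.0000 + ω·0.5000 = 0.6000
  y: GS value = (3 - (-2)·0.6000 - (-3)·0.0000) / (6) = 0.7000;  y ← (1−ω)·0.0000 + ω·0.7000 = 0.8400
  z: GS value = (-10 - (4)·0.6000 - (-3)·0.8400) / (10) = -0.9880;  z ← (1−ω)·0.0000 + ω·-0.9880 = -1.1856

(0.6000, 0.8400, -1.1856)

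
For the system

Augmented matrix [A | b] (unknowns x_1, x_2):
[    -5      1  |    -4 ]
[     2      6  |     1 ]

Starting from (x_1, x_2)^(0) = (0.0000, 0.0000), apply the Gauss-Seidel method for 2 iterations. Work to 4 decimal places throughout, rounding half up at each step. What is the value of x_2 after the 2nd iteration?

-0.0933

Iteration 1:
  x_1 = (-4 - (1)·0.0000) / (-5) = 0.8000
  x_2 = (1 - (2)·0.8000) / (6) = -0.1000
Iteration 2:
  x_1 = (-4 - (1)·-0.1000) / (-5) = 0.7800
  x_2 = (1 - (2)·0.7800) / (6) = -0.0933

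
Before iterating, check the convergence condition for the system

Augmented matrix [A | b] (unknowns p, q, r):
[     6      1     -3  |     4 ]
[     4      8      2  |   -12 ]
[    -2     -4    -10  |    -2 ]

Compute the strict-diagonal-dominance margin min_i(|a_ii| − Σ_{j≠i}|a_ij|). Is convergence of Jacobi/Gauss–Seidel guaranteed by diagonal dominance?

row 1: |6| − (1+3) = 2
row 2: |8| − (4+2) = 2
row 3: |-10| − (2+4) = 4
minimum over rows = 2 → strictly diagonally dominant (convergence guaranteed)

2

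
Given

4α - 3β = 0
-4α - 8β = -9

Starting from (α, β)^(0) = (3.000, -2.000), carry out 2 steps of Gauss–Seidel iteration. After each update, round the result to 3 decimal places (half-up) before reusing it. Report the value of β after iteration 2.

Iteration 1:
  α = (0 - (-3)·-2.000) / (4) = -1.500
  β = (-9 - (-4)·-1.500) / (-8) = 1.875
Iteration 2:
  α = (0 - (-3)·1.875) / (4) = 1.406
  β = (-9 - (-4)·1.406) / (-8) = 0.422

0.422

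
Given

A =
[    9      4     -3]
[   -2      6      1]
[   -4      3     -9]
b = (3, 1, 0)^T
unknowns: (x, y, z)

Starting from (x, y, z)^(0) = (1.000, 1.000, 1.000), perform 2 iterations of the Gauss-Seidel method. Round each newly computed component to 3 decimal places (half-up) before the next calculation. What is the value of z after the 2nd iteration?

-0.032

Iteration 1:
  x = (3 - (4)·1.000 - (-3)·1.000) / (9) = 0.222
  y = (1 - (-2)·0.222 - (1)·1.000) / (6) = 0.074
  z = (0 - (-4)·0.222 - (3)·0.074) / (-9) = -0.074
Iteration 2:
  x = (3 - (4)·0.074 - (-3)·-0.074) / (9) = 0.276
  y = (1 - (-2)·0.276 - (1)·-0.074) / (6) = 0.271
  z = (0 - (-4)·0.276 - (3)·0.271) / (-9) = -0.032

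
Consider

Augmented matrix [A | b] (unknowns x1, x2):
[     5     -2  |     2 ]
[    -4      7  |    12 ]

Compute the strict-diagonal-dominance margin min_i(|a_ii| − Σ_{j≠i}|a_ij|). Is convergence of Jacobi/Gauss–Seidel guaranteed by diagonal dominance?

3

row 1: |5| − (2) = 3
row 2: |7| − (4) = 3
minimum over rows = 3 → strictly diagonally dominant (convergence guaranteed)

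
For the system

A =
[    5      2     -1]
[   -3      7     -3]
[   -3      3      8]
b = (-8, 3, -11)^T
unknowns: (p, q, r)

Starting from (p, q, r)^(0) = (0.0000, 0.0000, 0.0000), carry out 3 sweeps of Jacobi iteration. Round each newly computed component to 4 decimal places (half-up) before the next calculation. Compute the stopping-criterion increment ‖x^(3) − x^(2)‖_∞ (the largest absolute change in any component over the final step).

Iteration 1:
  p = (-8 - (2)·0.0000 - (-1)·0.0000) / (5) = -1.6000
  q = (3 - (-3)·0.0000 - (-3)·0.0000) / (7) = 0.4286
  r = (-11 - (-3)·0.0000 - (3)·0.0000) / (8) = -1.3750
Iteration 2:
  p = (-8 - (2)·0.4286 - (-1)·-1.3750) / (5) = -2.0464
  q = (3 - (-3)·-1.6000 - (-3)·-1.3750) / (7) = -0.8464
  r = (-11 - (-3)·-1.6000 - (3)·0.4286) / (8) = -2.1357
Iteration 3:
  p = (-8 - (2)·-0.8464 - (-1)·-2.1357) / (5) = -1.6886
  q = (3 - (-3)·-2.0464 - (-3)·-2.1357) / (7) = -1.3638
  r = (-11 - (-3)·-2.0464 - (3)·-0.8464) / (8) = -1.8250
Change: (0.3578, -0.5174, 0.3107) → max |·| = 0.5174

0.5174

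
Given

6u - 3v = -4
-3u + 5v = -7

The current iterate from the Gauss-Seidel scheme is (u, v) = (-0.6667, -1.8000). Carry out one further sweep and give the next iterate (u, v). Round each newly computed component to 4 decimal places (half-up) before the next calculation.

One sweep:
  u = (-4 - (-3)·-1.8000) / (6) = -1.5667
  v = (-7 - (-3)·-1.5667) / (5) = -2.3400

(-1.5667, -2.3400)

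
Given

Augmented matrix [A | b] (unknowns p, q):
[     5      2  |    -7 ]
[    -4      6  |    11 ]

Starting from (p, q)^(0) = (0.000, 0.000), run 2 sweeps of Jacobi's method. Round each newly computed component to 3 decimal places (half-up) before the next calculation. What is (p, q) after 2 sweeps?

(-2.133, 0.900)

Iteration 1:
  p = (-7 - (2)·0.000) / (5) = -1.400
  q = (11 - (-4)·0.000) / (6) = 1.833
Iteration 2:
  p = (-7 - (2)·1.833) / (5) = -2.133
  q = (11 - (-4)·-1.400) / (6) = 0.900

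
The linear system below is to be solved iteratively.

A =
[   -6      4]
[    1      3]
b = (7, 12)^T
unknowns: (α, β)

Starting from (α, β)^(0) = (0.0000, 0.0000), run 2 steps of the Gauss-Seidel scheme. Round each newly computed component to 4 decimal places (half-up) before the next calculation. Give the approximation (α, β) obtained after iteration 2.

(1.7593, 3.4136)

Iteration 1:
  α = (7 - (4)·0.0000) / (-6) = -1.1667
  β = (12 - (1)·-1.1667) / (3) = 4.3889
Iteration 2:
  α = (7 - (4)·4.3889) / (-6) = 1.7593
  β = (12 - (1)·1.7593) / (3) = 3.4136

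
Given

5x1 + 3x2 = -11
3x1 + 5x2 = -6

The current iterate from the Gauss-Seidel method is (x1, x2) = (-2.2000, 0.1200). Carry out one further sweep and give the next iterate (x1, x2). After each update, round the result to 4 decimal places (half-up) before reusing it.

One sweep:
  x1 = (-11 - (3)·0.1200) / (5) = -2.2720
  x2 = (-6 - (3)·-2.2720) / (5) = 0.1632

(-2.2720, 0.1632)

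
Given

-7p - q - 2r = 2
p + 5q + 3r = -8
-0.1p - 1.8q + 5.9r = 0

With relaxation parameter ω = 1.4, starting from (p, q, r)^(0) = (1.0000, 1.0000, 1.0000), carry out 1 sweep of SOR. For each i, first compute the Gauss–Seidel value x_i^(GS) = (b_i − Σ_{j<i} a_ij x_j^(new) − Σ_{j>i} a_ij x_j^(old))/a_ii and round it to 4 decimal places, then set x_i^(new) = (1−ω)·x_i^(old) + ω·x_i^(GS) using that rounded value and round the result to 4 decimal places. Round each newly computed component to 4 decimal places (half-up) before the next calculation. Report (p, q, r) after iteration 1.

(-1.4000, -3.0880, -1.7521)

Iteration 1:
  p: GS value = (2 - (-1)·1.0000 - (-2)·1.0000) / (-7) = -0.7143;  p ← (1−ω)·1.0000 + ω·-0.7143 = -1.4000
  q: GS value = (-8 - (1)·-1.4000 - (3)·1.0000) / (5) = -1.9200;  q ← (1−ω)·1.0000 + ω·-1.9200 = -3.0880
  r: GS value = (0 - (-0.1)·-1.4000 - (-1.8)·-3.0880) / (5.9) = -0.9658;  r ← (1−ω)·1.0000 + ω·-0.9658 = -1.7521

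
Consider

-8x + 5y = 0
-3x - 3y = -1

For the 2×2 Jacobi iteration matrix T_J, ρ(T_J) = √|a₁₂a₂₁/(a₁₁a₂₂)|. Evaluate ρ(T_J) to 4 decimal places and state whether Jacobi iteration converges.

0.7906

a₁₂a₂₁/(a₁₁a₂₂) = (5)·(-3) / ((-8)·(-3)) = -0.625000
ρ = √|-0.625000| = √0.625000 = 0.7906
ρ < 1, so Jacobi converges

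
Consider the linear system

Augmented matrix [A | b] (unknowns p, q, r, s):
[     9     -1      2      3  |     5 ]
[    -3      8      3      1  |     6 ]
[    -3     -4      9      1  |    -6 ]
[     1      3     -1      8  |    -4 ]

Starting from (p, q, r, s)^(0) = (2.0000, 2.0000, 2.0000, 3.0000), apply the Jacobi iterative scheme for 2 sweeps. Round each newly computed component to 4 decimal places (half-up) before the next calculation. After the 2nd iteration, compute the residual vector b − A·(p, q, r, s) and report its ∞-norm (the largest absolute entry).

Iteration 1:
  p = (5 - (-1)·2.0000 - (2)·2.0000 - (3)·3.0000) / (9) = -0.6667
  q = (6 - (-3)·2.0000 - (3)·2.0000 - (1)·3.0000) / (8) = 0.3750
  r = (-6 - (-3)·2.0000 - (-4)·2.0000 - (1)·3.0000) / (9) = 0.5556
  s = (-4 - (1)·2.0000 - (3)·2.0000 - (-1)·2.0000) / (8) = -1.2500
Iteration 2:
  p = (5 - (-1)·0.3750 - (2)·0.5556 - (3)·-1.2500) / (9) = 0.8904
  q = (6 - (-3)·-0.6667 - (3)·0.5556 - (1)·-1.2500) / (8) = 0.4479
  r = (-6 - (-3)·-0.6667 - (-4)·0.3750 - (1)·-1.2500) / (9) = -0.5833
  s = (-4 - (1)·-0.6667 - (3)·0.3750 - (-1)·0.5556) / (8) = -0.4878
Residual b − A·x = (0.0643, 7.3257, 4.2003, -2.9150); ∞-norm = 7.3257

7.3257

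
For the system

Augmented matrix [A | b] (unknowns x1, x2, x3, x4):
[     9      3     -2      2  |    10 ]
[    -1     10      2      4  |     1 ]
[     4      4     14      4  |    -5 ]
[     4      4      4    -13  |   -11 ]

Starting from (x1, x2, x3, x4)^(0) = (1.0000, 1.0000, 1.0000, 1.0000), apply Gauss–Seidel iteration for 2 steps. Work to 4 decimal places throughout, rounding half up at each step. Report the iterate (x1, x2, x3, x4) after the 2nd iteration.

Iteration 1:
  x1 = (10 - (3)·1.0000 - (-2)·1.0000 - (2)·1.0000) / (9) = 0.7778
  x2 = (1 - (-1)·0.7778 - (2)·1.0000 - (4)·1.0000) / (10) = -0.4222
  x3 = (-5 - (4)·0.7778 - (4)·-0.4222 - (4)·1.0000) / (14) = -0.7445
  x4 = (-11 - (4)·0.7778 - (4)·-0.4222 - (4)·-0.7445) / (-13) = 0.7265
Iteration 2:
  x1 = (10 - (3)·-0.4222 - (-2)·-0.7445 - (2)·0.7265) / (9) = 0.9250
  x2 = (1 - (-1)·0.9250 - (2)·-0.7445 - (4)·0.7265) / (10) = 0.0508
  x3 = (-5 - (4)·0.9250 - (4)·0.0508 - (4)·0.7265) / (14) = -0.8435
  x4 = (-11 - (4)·0.9250 - (4)·0.0508 - (4)·-0.8435) / (-13) = 0.8869

(0.9250, 0.0508, -0.8435, 0.8869)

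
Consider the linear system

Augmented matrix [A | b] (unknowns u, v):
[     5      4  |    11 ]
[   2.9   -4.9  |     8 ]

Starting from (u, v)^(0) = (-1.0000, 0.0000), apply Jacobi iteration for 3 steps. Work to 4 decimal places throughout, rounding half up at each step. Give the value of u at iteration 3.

Iteration 1:
  u = (11 - (4)·0.0000) / (5) = 2.2000
  v = (8 - (2.9)·-1.0000) / (-4.9) = -2.2245
Iteration 2:
  u = (11 - (4)·-2.2245) / (5) = 3.9796
  v = (8 - (2.9)·2.2000) / (-4.9) = -0.3306
Iteration 3:
  u = (11 - (4)·-0.3306) / (5) = 2.4645
  v = (8 - (2.9)·3.9796) / (-4.9) = 0.7226

2.4645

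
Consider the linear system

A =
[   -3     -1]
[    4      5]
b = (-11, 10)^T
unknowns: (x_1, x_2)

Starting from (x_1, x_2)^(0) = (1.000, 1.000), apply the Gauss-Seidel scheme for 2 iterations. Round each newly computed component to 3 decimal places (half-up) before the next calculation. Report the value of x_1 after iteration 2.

3.889

Iteration 1:
  x_1 = (-11 - (-1)·1.000) / (-3) = 3.333
  x_2 = (10 - (4)·3.333) / (5) = -0.666
Iteration 2:
  x_1 = (-11 - (-1)·-0.666) / (-3) = 3.889
  x_2 = (10 - (4)·3.889) / (5) = -1.111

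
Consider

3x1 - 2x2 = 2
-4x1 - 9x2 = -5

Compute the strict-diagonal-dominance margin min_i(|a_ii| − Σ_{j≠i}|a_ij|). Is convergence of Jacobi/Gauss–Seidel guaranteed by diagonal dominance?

row 1: |3| − (2) = 1
row 2: |-9| − (4) = 5
minimum over rows = 1 → strictly diagonally dominant (convergence guaranteed)

1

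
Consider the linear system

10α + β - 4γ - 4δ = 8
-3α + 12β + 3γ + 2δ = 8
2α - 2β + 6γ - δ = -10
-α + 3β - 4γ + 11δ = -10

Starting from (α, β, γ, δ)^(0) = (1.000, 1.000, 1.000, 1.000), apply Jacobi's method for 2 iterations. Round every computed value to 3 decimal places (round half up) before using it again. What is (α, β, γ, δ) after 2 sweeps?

(-0.141, 1.538, -2.121, -1.455)

Iteration 1:
  α = (8 - (1)·1.000 - (-4)·1.000 - (-4)·1.000) / (10) = 1.500
  β = (8 - (-3)·1.000 - (3)·1.000 - (2)·1.000) / (12) = 0.500
  γ = (-10 - (2)·1.000 - (-2)·1.000 - (-1)·1.000) / (6) = -1.500
  δ = (-10 - (-1)·1.000 - (3)·1.000 - (-4)·1.000) / (11) = -0.727
Iteration 2:
  α = (8 - (1)·0.500 - (-4)·-1.500 - (-4)·-0.727) / (10) = -0.141
  β = (8 - (-3)·1.500 - (3)·-1.500 - (2)·-0.727) / (12) = 1.538
  γ = (-10 - (2)·1.500 - (-2)·0.500 - (-1)·-0.727) / (6) = -2.121
  δ = (-10 - (-1)·1.500 - (3)·0.500 - (-4)·-1.500) / (11) = -1.455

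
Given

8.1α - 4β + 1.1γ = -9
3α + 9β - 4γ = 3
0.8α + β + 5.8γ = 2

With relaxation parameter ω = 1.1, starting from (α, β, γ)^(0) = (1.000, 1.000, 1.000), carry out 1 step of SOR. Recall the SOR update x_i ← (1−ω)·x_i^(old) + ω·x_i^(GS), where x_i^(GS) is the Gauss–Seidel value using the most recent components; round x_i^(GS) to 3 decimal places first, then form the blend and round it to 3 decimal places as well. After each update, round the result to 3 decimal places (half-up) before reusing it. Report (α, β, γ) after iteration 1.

Iteration 1:
  α: GS value = (-9 - (-4)·1.000 - (1.1)·1.000) / (8.1) = -0.753;  α ← (1−ω)·1.000 + ω·-0.753 = -0.928
  β: GS value = (3 - (3)·-0.928 - (-4)·1.000) / (9) = 1.087;  β ← (1−ω)·1.000 + ω·1.087 = 1.096
  γ: GS value = (2 - (0.8)·-0.928 - (1)·1.096) / (5.8) = 0.284;  γ ← (1−ω)·1.000 + ω·0.284 = 0.212

(-0.928, 1.096, 0.212)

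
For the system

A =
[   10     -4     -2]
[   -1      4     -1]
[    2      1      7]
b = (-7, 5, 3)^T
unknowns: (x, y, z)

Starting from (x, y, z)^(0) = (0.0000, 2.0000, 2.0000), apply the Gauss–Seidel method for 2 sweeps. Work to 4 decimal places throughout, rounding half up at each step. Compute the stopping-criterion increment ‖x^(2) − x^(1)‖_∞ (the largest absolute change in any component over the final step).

0.6071

Iteration 1:
  x = (-7 - (-4)·2.0000 - (-2)·2.0000) / (10) = 0.5000
  y = (5 - (-1)·0.5000 - (-1)·2.0000) / (4) = 1.8750
  z = (3 - (2)·0.5000 - (1)·1.8750) / (7) = 0.0179
Iteration 2:
  x = (-7 - (-4)·1.8750 - (-2)·0.0179) / (10) = 0.0536
  y = (5 - (-1)·0.0536 - (-1)·0.0179) / (4) = 1.2679
  z = (3 - (2)·0.0536 - (1)·1.2679) / (7) = 0.2321
Change: (-0.4464, -0.6071, 0.2142) → max |·| = 0.6071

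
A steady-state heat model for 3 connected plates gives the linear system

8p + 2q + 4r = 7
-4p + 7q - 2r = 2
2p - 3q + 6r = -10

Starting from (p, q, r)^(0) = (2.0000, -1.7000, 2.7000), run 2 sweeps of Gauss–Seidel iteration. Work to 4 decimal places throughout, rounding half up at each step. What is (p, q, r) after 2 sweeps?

Iteration 1:
  p = (7 - (2)·-1.7000 - (4)·2.7000) / (8) = -0.0500
  q = (2 - (-4)·-0.0500 - (-2)·2.7000) / (7) = 1.0286
  r = (-10 - (2)·-0.0500 - (-3)·1.0286) / (6) = -1.1357
Iteration 2:
  p = (7 - (2)·1.0286 - (4)·-1.1357) / (8) = 1.1857
  q = (2 - (-4)·1.1857 - (-2)·-1.1357) / (7) = 0.6388
  r = (-10 - (2)·1.1857 - (-3)·0.6388) / (6) = -1.7425

(1.1857, 0.6388, -1.7425)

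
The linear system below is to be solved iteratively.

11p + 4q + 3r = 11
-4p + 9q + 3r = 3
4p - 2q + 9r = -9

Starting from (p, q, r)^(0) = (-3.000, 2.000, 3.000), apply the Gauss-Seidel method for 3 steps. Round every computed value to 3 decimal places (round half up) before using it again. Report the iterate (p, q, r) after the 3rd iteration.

(0.888, 1.196, -1.129)

Iteration 1:
  p = (11 - (4)·2.000 - (3)·3.000) / (11) = -0.545
  q = (3 - (-4)·-0.545 - (3)·3.000) / (9) = -0.909
  r = (-9 - (4)·-0.545 - (-2)·-0.909) / (9) = -0.960
Iteration 2:
  p = (11 - (4)·-0.909 - (3)·-0.960) / (11) = 1.592
  q = (3 - (-4)·1.592 - (3)·-0.960) / (9) = 1.361
  r = (-9 - (4)·1.592 - (-2)·1.361) / (9) = -1.405
Iteration 3:
  p = (11 - (4)·1.361 - (3)·-1.405) / (11) = 0.888
  q = (3 - (-4)·0.888 - (3)·-1.405) / (9) = 1.196
  r = (-9 - (4)·0.888 - (-2)·1.196) / (9) = -1.129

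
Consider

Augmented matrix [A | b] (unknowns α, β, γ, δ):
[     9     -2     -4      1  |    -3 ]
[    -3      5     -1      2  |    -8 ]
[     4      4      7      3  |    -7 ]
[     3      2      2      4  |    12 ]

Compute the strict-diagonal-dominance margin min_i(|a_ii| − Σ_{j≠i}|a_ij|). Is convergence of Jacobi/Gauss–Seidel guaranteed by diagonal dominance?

-4

row 1: |9| − (2+4+1) = 2
row 2: |5| − (3+1+2) = -1
row 3: |7| − (4+4+3) = -4
row 4: |4| − (3+2+2) = -3
minimum over rows = -4 → not strictly diagonally dominant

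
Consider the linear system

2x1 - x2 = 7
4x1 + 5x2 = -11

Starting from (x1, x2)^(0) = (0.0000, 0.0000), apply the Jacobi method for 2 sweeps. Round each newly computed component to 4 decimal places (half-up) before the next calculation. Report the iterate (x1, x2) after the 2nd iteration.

(2.4000, -5.0000)

Iteration 1:
  x1 = (7 - (-1)·0.0000) / (2) = 3.5000
  x2 = (-11 - (4)·0.0000) / (5) = -2.2000
Iteration 2:
  x1 = (7 - (-1)·-2.2000) / (2) = 2.4000
  x2 = (-11 - (4)·3.5000) / (5) = -5.0000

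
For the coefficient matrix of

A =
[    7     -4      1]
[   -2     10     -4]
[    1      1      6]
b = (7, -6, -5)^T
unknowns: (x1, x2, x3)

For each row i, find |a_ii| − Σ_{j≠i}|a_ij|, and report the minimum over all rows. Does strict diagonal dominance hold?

row 1: |7| − (4+1) = 2
row 2: |10| − (2+4) = 4
row 3: |6| − (1+1) = 4
minimum over rows = 2 → strictly diagonally dominant (convergence guaranteed)

2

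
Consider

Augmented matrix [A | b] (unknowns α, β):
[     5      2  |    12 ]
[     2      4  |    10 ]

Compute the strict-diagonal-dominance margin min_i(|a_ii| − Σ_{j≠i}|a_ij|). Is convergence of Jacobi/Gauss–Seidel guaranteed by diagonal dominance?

row 1: |5| − (2) = 3
row 2: |4| − (2) = 2
minimum over rows = 2 → strictly diagonally dominant (convergence guaranteed)

2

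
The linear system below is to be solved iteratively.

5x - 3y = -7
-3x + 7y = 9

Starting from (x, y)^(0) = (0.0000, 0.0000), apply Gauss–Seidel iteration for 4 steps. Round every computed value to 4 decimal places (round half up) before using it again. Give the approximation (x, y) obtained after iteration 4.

(-0.8556, 0.9190)

Iteration 1:
  x = (-7 - (-3)·0.0000) / (5) = -1.4000
  y = (9 - (-3)·-1.4000) / (7) = 0.6857
Iteration 2:
  x = (-7 - (-3)·0.6857) / (5) = -0.9886
  y = (9 - (-3)·-0.9886) / (7) = 0.8620
Iteration 3:
  x = (-7 - (-3)·0.8620) / (5) = -0.8828
  y = (9 - (-3)·-0.8828) / (7) = 0.9074
Iteration 4:
  x = (-7 - (-3)·0.9074) / (5) = -0.8556
  y = (9 - (-3)·-0.8556) / (7) = 0.9190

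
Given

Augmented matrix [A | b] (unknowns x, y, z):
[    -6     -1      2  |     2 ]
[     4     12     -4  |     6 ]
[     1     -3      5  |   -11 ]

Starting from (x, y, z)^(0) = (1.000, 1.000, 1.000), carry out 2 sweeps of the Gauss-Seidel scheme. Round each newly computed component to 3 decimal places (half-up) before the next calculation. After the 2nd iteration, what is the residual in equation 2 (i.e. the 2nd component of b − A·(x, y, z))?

-0.736

Iteration 1:
  x = (2 - (-1)·1.000 - (2)·1.000) / (-6) = -0.167
  y = (6 - (4)·-0.167 - (-4)·1.000) / (12) = 0.889
  z = (-11 - (1)·-0.167 - (-3)·0.889) / (5) = -1.633
Iteration 2:
  x = (2 - (-1)·0.889 - (2)·-1.633) / (-6) = -1.026
  y = (6 - (4)·-1.026 - (-4)·-1.633) / (12) = 0.298
  z = (-11 - (1)·-1.026 - (-3)·0.298) / (5) = -1.816
Residual b − A·x = (-0.226, -0.736, 0.000)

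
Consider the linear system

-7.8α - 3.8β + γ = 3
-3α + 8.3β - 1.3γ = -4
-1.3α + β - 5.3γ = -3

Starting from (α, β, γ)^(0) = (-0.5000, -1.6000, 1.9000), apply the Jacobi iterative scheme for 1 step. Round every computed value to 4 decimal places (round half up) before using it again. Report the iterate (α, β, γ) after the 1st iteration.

Iteration 1:
  α = (3 - (-3.8)·-1.6000 - (1)·1.9000) / (-7.8) = 0.6385
  β = (-4 - (-3)·-0.5000 - (-1.3)·1.9000) / (8.3) = -0.3651
  γ = (-3 - (-1.3)·-0.5000 - (1)·-1.6000) / (-5.3) = 0.3868

(0.6385, -0.3651, 0.3868)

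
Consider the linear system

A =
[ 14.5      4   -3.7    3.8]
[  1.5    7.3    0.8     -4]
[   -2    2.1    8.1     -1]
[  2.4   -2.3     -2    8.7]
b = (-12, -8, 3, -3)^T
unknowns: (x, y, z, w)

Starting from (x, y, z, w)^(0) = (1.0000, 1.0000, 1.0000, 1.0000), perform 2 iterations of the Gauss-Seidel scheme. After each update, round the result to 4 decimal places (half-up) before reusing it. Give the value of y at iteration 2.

-1.0495

Iteration 1:
  x = (-12 - (4)·1.0000 - (-3.7)·1.0000 - (3.8)·1.0000) / (14.5) = -1.1103
  y = (-8 - (1.5)·-1.1103 - (0.8)·1.0000 - (-4)·1.0000) / (7.3) = -0.4294
  z = (3 - (-2)·-1.1103 - (2.1)·-0.4294 - (-1)·1.0000) / (8.1) = 0.3310
  w = (-3 - (2.4)·-1.1103 - (-2.3)·-0.4294 - (-2)·0.3310) / (8.7) = -0.0760
Iteration 2:
  x = (-12 - (4)·-0.4294 - (-3.7)·0.3310 - (3.8)·-0.0760) / (14.5) = -0.6048
  y = (-8 - (1.5)·-0.6048 - (0.8)·0.3310 - (-4)·-0.0760) / (7.3) = -1.0495
  z = (3 - (-2)·-0.6048 - (2.1)·-1.0495 - (-1)·-0.0760) / (8.1) = 0.4837
  w = (-3 - (2.4)·-0.6048 - (-2.3)·-1.0495 - (-2)·0.4837) / (8.7) = -0.3442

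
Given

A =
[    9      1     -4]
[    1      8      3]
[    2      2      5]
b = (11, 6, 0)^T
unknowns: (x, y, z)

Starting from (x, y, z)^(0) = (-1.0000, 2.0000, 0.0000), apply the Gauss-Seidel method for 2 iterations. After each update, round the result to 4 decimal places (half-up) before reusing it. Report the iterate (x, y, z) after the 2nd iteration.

Iteration 1:
  x = (11 - (1)·2.0000 - (-4)·0.0000) / (9) = 1.0000
  y = (6 - (1)·1.0000 - (3)·0.0000) / (8) = 0.6250
  z = (0 - (2)·1.0000 - (2)·0.6250) / (5) = -0.6500
Iteration 2:
  x = (11 - (1)·0.6250 - (-4)·-0.6500) / (9) = 0.8639
  y = (6 - (1)·0.8639 - (3)·-0.6500) / (8) = 0.8858
  z = (0 - (2)·0.8639 - (2)·0.8858) / (5) = -0.6999

(0.8639, 0.8858, -0.6999)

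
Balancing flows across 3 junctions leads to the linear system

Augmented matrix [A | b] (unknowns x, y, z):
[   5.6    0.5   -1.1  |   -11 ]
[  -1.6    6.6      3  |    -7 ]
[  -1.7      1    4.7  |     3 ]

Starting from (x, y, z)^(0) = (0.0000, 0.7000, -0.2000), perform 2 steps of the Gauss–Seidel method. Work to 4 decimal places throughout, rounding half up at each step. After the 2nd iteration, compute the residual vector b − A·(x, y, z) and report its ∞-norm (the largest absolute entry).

0.3716

Iteration 1:
  x = (-11 - (0.5)·0.7000 - (-1.1)·-0.2000) / (5.6) = -2.0661
  y = (-7 - (-1.6)·-2.0661 - (3)·-0.2000) / (6.6) = -1.4706
  z = (3 - (-1.7)·-2.0661 - (1)·-1.4706) / (4.7) = 0.2039
Iteration 2:
  x = (-11 - (0.5)·-1.4706 - (-1.1)·0.2039) / (5.6) = -1.7929
  y = (-7 - (-1.6)·-1.7929 - (3)·0.2039) / (6.6) = -1.5879
  z = (3 - (-1.7)·-1.7929 - (1)·-1.5879) / (4.7) = 0.3277
Residual b − A·x = (0.1947, -0.3716, -0.0002); ∞-norm = 0.3716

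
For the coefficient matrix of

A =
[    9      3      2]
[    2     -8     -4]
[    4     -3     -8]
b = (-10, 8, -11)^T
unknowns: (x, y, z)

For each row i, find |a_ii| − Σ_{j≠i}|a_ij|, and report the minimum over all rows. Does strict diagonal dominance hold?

1

row 1: |9| − (3+2) = 4
row 2: |-8| − (2+4) = 2
row 3: |-8| − (4+3) = 1
minimum over rows = 1 → strictly diagonally dominant (convergence guaranteed)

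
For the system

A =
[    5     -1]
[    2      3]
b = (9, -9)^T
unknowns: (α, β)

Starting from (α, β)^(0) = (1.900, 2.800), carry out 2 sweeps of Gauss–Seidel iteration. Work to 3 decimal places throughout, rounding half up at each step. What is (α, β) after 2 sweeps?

Iteration 1:
  α = (9 - (-1)·2.800) / (5) = 2.360
  β = (-9 - (2)·2.360) / (3) = -4.573
Iteration 2:
  α = (9 - (-1)·-4.573) / (5) = 0.885
  β = (-9 - (2)·0.885) / (3) = -3.590

(0.885, -3.590)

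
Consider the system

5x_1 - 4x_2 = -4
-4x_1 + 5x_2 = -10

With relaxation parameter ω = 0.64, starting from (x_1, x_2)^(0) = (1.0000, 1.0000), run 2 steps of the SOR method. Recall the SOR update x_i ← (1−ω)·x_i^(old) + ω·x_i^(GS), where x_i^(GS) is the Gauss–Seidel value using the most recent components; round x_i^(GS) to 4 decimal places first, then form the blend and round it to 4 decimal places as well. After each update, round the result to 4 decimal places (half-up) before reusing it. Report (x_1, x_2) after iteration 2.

(-0.7591, -1.9335)

Iteration 1:
  x_1: GS value = (-4 - (-4)·1.0000) / (5) = 0.0000;  x_1 ← (1−ω)·1.0000 + ω·0.0000 = 0.3600
  x_2: GS value = (-10 - (-4)·0.3600) / (5) = -1.7120;  x_2 ← (1−ω)·1.0000 + ω·-1.7120 = -0.7357
Iteration 2:
  x_1: GS value = (-4 - (-4)·-0.7357) / (5) = -1.3886;  x_1 ← (1−ω)·0.3600 + ω·-1.3886 = -0.7591
  x_2: GS value = (-10 - (-4)·-0.7591) / (5) = -2.6073;  x_2 ← (1−ω)·-0.7357 + ω·-2.6073 = -1.9335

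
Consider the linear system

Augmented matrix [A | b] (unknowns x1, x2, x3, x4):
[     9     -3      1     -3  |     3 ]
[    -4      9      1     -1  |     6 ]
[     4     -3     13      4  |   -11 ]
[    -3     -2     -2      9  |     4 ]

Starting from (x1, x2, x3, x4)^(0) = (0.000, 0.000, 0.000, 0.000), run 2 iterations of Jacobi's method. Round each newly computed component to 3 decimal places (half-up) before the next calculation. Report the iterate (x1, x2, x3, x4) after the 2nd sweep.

(0.798, 0.958, -0.931, 0.516)

Iteration 1:
  x1 = (3 - (-3)·0.000 - (1)·0.000 - (-3)·0.000) / (9) = 0.333
  x2 = (6 - (-4)·0.000 - (1)·0.000 - (-1)·0.000) / (9) = 0.667
  x3 = (-11 - (4)·0.000 - (-3)·0.000 - (4)·0.000) / (13) = -0.846
  x4 = (4 - (-3)·0.000 - (-2)·0.000 - (-2)·0.000) / (9) = 0.444
Iteration 2:
  x1 = (3 - (-3)·0.667 - (1)·-0.846 - (-3)·0.444) / (9) = 0.798
  x2 = (6 - (-4)·0.333 - (1)·-0.846 - (-1)·0.444) / (9) = 0.958
  x3 = (-11 - (4)·0.333 - (-3)·0.667 - (4)·0.444) / (13) = -0.931
  x4 = (4 - (-3)·0.333 - (-2)·0.667 - (-2)·-0.846) / (9) = 0.516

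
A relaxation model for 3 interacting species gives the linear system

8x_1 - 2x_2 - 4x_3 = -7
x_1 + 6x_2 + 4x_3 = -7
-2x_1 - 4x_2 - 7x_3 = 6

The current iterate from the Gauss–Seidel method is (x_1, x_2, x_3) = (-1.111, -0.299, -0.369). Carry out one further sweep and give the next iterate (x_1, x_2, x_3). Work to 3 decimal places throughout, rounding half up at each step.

(-1.134, -0.732, -0.115)

One sweep:
  x_1 = (-7 - (-2)·-0.299 - (-4)·-0.369) / (8) = -1.134
  x_2 = (-7 - (1)·-1.134 - (4)·-0.369) / (6) = -0.732
  x_3 = (6 - (-2)·-1.134 - (-4)·-0.732) / (-7) = -0.115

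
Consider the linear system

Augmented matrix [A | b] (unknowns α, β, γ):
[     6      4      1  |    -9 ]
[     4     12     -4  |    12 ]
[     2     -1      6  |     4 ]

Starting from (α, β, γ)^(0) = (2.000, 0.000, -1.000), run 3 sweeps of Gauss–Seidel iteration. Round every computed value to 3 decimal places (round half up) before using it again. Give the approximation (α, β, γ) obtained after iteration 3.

Iteration 1:
  α = (-9 - (4)·0.000 - (1)·-1.000) / (6) = -1.333
  β = (12 - (4)·-1.333 - (-4)·-1.000) / (12) = 1.111
  γ = (4 - (2)·-1.333 - (-1)·1.111) / (6) = 1.296
Iteration 2:
  α = (-9 - (4)·1.111 - (1)·1.296) / (6) = -2.457
  β = (12 - (4)·-2.457 - (-4)·1.296) / (12) = 2.251
  γ = (4 - (2)·-2.457 - (-1)·2.251) / (6) = 1.861
Iteration 3:
  α = (-9 - (4)·2.251 - (1)·1.861) / (6) = -3.311
  β = (12 - (4)·-3.311 - (-4)·1.861) / (12) = 2.724
  γ = (4 - (2)·-3.311 - (-1)·2.724) / (6) = 2.224

(-3.311, 2.724, 2.224)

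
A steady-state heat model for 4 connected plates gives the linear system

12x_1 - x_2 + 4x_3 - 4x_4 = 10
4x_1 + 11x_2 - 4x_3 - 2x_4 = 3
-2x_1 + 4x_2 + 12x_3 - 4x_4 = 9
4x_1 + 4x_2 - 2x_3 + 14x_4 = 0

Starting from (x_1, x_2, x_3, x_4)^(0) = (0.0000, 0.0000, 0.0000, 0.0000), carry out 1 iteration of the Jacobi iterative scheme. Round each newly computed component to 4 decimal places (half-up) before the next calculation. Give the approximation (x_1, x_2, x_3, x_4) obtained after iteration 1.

Iteration 1:
  x_1 = (10 - (-1)·0.0000 - (4)·0.0000 - (-4)·0.0000) / (12) = 0.8333
  x_2 = (3 - (4)·0.0000 - (-4)·0.0000 - (-2)·0.0000) / (11) = 0.2727
  x_3 = (9 - (-2)·0.0000 - (4)·0.0000 - (-4)·0.0000) / (12) = 0.7500
  x_4 = (0 - (4)·0.0000 - (4)·0.0000 - (-2)·0.0000) / (14) = 0.0000

(0.8333, 0.2727, 0.7500, 0.0000)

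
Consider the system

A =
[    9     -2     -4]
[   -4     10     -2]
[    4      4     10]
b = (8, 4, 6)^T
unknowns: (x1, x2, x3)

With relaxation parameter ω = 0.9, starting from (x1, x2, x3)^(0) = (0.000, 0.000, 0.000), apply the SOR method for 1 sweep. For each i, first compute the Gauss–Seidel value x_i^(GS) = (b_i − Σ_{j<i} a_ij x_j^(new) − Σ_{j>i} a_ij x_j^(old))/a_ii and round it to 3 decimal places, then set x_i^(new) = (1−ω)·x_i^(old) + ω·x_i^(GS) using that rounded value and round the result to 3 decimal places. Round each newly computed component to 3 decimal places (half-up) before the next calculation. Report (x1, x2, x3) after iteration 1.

Iteration 1:
  x1: GS value = (8 - (-2)·0.000 - (-4)·0.000) / (9) = 0.889;  x1 ← (1−ω)·0.000 + ω·0.889 = 0.800
  x2: GS value = (4 - (-4)·0.800 - (-2)·0.000) / (10) = 0.720;  x2 ← (1−ω)·0.000 + ω·0.720 = 0.648
  x3: GS value = (6 - (4)·0.800 - (4)·0.648) / (10) = 0.021;  x3 ← (1−ω)·0.000 + ω·0.021 = 0.019

(0.800, 0.648, 0.019)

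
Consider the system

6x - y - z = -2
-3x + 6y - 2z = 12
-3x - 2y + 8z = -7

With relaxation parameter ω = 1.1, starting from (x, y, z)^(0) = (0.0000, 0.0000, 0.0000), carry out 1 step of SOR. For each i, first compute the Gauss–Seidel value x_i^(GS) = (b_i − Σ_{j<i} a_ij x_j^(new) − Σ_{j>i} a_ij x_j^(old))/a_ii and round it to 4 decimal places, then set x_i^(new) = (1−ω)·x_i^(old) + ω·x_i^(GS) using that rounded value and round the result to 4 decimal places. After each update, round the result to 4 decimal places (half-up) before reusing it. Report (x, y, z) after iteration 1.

Iteration 1:
  x: GS value = (-2 - (-1)·0.0000 - (-1)·0.0000) / (6) = -0.3333;  x ← (1−ω)·0.0000 + ω·-0.3333 = -0.3666
  y: GS value = (12 - (-3)·-0.3666 - (-2)·0.0000) / (6) = 1.8167;  y ← (1−ω)·0.0000 + ω·1.8167 = 1.9984
  z: GS value = (-7 - (-3)·-0.3666 - (-2)·1.9984) / (8) = -0.5129;  z ← (1−ω)·0.0000 + ω·-0.5129 = -0.5642

(-0.3666, 1.9984, -0.5642)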